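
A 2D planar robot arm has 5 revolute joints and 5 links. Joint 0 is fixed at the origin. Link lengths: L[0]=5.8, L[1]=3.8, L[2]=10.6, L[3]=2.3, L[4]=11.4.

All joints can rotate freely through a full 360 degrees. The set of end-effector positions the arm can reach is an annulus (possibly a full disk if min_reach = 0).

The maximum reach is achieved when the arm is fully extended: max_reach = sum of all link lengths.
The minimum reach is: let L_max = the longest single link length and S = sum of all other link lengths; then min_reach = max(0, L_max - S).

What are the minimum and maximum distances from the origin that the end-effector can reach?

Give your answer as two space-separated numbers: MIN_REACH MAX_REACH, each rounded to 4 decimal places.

Link lengths: [5.8, 3.8, 10.6, 2.3, 11.4]
max_reach = 5.8 + 3.8 + 10.6 + 2.3 + 11.4 = 33.9
L_max = max([5.8, 3.8, 10.6, 2.3, 11.4]) = 11.4
S (sum of others) = 33.9 - 11.4 = 22.5
min_reach = max(0, 11.4 - 22.5) = max(0, -11.1) = 0

Answer: 0.0000 33.9000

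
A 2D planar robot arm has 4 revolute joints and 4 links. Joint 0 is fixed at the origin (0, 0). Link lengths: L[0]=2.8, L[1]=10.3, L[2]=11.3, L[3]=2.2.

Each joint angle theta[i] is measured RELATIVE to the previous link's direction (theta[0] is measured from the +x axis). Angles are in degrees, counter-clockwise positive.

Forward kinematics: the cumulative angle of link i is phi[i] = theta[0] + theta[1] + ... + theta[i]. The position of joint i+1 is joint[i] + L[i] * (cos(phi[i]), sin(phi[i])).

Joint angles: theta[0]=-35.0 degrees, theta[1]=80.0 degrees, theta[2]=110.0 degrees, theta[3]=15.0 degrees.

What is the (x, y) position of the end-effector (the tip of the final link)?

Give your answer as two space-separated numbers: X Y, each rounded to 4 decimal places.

joint[0] = (0.0000, 0.0000)  (base)
link 0: phi[0] = -35 = -35 deg
  cos(-35 deg) = 0.8192, sin(-35 deg) = -0.5736
  joint[1] = (0.0000, 0.0000) + 2.8 * (0.8192, -0.5736) = (0.0000 + 2.2936, 0.0000 + -1.6060) = (2.2936, -1.6060)
link 1: phi[1] = -35 + 80 = 45 deg
  cos(45 deg) = 0.7071, sin(45 deg) = 0.7071
  joint[2] = (2.2936, -1.6060) + 10.3 * (0.7071, 0.7071) = (2.2936 + 7.2832, -1.6060 + 7.2832) = (9.5768, 5.6772)
link 2: phi[2] = -35 + 80 + 110 = 155 deg
  cos(155 deg) = -0.9063, sin(155 deg) = 0.4226
  joint[3] = (9.5768, 5.6772) + 11.3 * (-0.9063, 0.4226) = (9.5768 + -10.2413, 5.6772 + 4.7756) = (-0.6645, 10.4528)
link 3: phi[3] = -35 + 80 + 110 + 15 = 170 deg
  cos(170 deg) = -0.9848, sin(170 deg) = 0.1736
  joint[4] = (-0.6645, 10.4528) + 2.2 * (-0.9848, 0.1736) = (-0.6645 + -2.1666, 10.4528 + 0.3820) = (-2.8310, 10.8348)
End effector: (-2.8310, 10.8348)

Answer: -2.8310 10.8348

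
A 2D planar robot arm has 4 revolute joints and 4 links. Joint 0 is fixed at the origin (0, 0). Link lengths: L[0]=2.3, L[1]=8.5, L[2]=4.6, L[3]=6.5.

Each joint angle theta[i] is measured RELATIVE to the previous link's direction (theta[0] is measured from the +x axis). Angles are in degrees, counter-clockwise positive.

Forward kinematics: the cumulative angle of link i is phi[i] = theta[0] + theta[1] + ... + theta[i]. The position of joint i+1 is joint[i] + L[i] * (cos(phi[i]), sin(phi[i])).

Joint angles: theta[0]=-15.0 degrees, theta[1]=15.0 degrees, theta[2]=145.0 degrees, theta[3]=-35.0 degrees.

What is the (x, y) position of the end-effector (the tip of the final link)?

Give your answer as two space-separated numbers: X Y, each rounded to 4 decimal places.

joint[0] = (0.0000, 0.0000)  (base)
link 0: phi[0] = -15 = -15 deg
  cos(-15 deg) = 0.9659, sin(-15 deg) = -0.2588
  joint[1] = (0.0000, 0.0000) + 2.3 * (0.9659, -0.2588) = (0.0000 + 2.2216, 0.0000 + -0.5953) = (2.2216, -0.5953)
link 1: phi[1] = -15 + 15 = 0 deg
  cos(0 deg) = 1.0000, sin(0 deg) = 0.0000
  joint[2] = (2.2216, -0.5953) + 8.5 * (1.0000, 0.0000) = (2.2216 + 8.5000, -0.5953 + 0.0000) = (10.7216, -0.5953)
link 2: phi[2] = -15 + 15 + 145 = 145 deg
  cos(145 deg) = -0.8192, sin(145 deg) = 0.5736
  joint[3] = (10.7216, -0.5953) + 4.6 * (-0.8192, 0.5736) = (10.7216 + -3.7681, -0.5953 + 2.6385) = (6.9535, 2.0432)
link 3: phi[3] = -15 + 15 + 145 + -35 = 110 deg
  cos(110 deg) = -0.3420, sin(110 deg) = 0.9397
  joint[4] = (6.9535, 2.0432) + 6.5 * (-0.3420, 0.9397) = (6.9535 + -2.2231, 2.0432 + 6.1080) = (4.7304, 8.1512)
End effector: (4.7304, 8.1512)

Answer: 4.7304 8.1512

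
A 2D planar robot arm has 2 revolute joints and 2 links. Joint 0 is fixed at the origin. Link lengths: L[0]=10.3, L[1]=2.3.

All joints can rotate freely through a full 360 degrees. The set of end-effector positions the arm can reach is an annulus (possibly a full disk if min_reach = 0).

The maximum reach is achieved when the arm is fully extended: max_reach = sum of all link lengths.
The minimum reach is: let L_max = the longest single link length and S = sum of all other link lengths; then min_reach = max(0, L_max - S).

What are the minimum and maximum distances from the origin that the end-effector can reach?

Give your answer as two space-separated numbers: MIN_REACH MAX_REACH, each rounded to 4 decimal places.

Answer: 8.0000 12.6000

Derivation:
Link lengths: [10.3, 2.3]
max_reach = 10.3 + 2.3 = 12.6
L_max = max([10.3, 2.3]) = 10.3
S (sum of others) = 12.6 - 10.3 = 2.3
min_reach = max(0, 10.3 - 2.3) = max(0, 8) = 8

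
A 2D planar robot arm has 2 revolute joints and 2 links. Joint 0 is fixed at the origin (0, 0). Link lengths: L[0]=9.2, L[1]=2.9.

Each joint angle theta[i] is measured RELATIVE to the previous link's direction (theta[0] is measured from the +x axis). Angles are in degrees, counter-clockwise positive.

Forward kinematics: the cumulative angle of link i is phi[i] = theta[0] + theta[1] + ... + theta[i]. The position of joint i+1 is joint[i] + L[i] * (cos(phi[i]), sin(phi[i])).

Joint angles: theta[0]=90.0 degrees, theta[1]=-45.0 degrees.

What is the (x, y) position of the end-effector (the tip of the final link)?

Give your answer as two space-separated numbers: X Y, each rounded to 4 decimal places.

joint[0] = (0.0000, 0.0000)  (base)
link 0: phi[0] = 90 = 90 deg
  cos(90 deg) = 0.0000, sin(90 deg) = 1.0000
  joint[1] = (0.0000, 0.0000) + 9.2 * (0.0000, 1.0000) = (0.0000 + 0.0000, 0.0000 + 9.2000) = (0.0000, 9.2000)
link 1: phi[1] = 90 + -45 = 45 deg
  cos(45 deg) = 0.7071, sin(45 deg) = 0.7071
  joint[2] = (0.0000, 9.2000) + 2.9 * (0.7071, 0.7071) = (0.0000 + 2.0506, 9.2000 + 2.0506) = (2.0506, 11.2506)
End effector: (2.0506, 11.2506)

Answer: 2.0506 11.2506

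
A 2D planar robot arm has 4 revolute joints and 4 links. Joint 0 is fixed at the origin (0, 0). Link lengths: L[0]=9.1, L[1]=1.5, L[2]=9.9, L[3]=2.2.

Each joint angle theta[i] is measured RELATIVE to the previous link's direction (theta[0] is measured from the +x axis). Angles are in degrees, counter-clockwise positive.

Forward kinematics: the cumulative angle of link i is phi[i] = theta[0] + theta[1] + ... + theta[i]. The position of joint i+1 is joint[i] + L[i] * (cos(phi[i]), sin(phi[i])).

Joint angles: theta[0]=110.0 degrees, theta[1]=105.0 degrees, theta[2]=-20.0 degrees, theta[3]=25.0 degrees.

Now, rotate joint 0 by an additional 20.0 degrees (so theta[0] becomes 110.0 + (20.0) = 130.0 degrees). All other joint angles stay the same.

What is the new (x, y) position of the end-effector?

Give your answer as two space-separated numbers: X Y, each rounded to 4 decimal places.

Answer: -15.9193 -1.8414

Derivation:
joint[0] = (0.0000, 0.0000)  (base)
link 0: phi[0] = 130 = 130 deg
  cos(130 deg) = -0.6428, sin(130 deg) = 0.7660
  joint[1] = (0.0000, 0.0000) + 9.1 * (-0.6428, 0.7660) = (0.0000 + -5.8494, 0.0000 + 6.9710) = (-5.8494, 6.9710)
link 1: phi[1] = 130 + 105 = 235 deg
  cos(235 deg) = -0.5736, sin(235 deg) = -0.8192
  joint[2] = (-5.8494, 6.9710) + 1.5 * (-0.5736, -0.8192) = (-5.8494 + -0.8604, 6.9710 + -1.2287) = (-6.7097, 5.7423)
link 2: phi[2] = 130 + 105 + -20 = 215 deg
  cos(215 deg) = -0.8192, sin(215 deg) = -0.5736
  joint[3] = (-6.7097, 5.7423) + 9.9 * (-0.8192, -0.5736) = (-6.7097 + -8.1096, 5.7423 + -5.6784) = (-14.8193, 0.0639)
link 3: phi[3] = 130 + 105 + -20 + 25 = 240 deg
  cos(240 deg) = -0.5000, sin(240 deg) = -0.8660
  joint[4] = (-14.8193, 0.0639) + 2.2 * (-0.5000, -0.8660) = (-14.8193 + -1.1000, 0.0639 + -1.9053) = (-15.9193, -1.8414)
End effector: (-15.9193, -1.8414)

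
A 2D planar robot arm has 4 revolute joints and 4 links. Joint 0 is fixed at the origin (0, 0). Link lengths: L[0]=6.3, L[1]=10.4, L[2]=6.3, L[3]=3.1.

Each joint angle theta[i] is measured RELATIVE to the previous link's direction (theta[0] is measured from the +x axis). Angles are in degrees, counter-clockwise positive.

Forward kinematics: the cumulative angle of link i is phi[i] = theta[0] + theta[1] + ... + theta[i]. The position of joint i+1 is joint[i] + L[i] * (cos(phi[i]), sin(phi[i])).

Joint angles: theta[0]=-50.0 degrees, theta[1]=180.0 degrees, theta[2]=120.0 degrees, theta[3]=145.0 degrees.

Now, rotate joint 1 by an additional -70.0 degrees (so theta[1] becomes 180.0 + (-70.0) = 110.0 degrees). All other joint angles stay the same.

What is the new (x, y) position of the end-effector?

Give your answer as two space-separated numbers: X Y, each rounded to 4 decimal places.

Answer: 5.4889 2.4025

Derivation:
joint[0] = (0.0000, 0.0000)  (base)
link 0: phi[0] = -50 = -50 deg
  cos(-50 deg) = 0.6428, sin(-50 deg) = -0.7660
  joint[1] = (0.0000, 0.0000) + 6.3 * (0.6428, -0.7660) = (0.0000 + 4.0496, 0.0000 + -4.8261) = (4.0496, -4.8261)
link 1: phi[1] = -50 + 110 = 60 deg
  cos(60 deg) = 0.5000, sin(60 deg) = 0.8660
  joint[2] = (4.0496, -4.8261) + 10.4 * (0.5000, 0.8660) = (4.0496 + 5.2000, -4.8261 + 9.0067) = (9.2496, 4.1806)
link 2: phi[2] = -50 + 110 + 120 = 180 deg
  cos(180 deg) = -1.0000, sin(180 deg) = 0.0000
  joint[3] = (9.2496, 4.1806) + 6.3 * (-1.0000, 0.0000) = (9.2496 + -6.3000, 4.1806 + 0.0000) = (2.9496, 4.1806)
link 3: phi[3] = -50 + 110 + 120 + 145 = 325 deg
  cos(325 deg) = 0.8192, sin(325 deg) = -0.5736
  joint[4] = (2.9496, 4.1806) + 3.1 * (0.8192, -0.5736) = (2.9496 + 2.5394, 4.1806 + -1.7781) = (5.4889, 2.4025)
End effector: (5.4889, 2.4025)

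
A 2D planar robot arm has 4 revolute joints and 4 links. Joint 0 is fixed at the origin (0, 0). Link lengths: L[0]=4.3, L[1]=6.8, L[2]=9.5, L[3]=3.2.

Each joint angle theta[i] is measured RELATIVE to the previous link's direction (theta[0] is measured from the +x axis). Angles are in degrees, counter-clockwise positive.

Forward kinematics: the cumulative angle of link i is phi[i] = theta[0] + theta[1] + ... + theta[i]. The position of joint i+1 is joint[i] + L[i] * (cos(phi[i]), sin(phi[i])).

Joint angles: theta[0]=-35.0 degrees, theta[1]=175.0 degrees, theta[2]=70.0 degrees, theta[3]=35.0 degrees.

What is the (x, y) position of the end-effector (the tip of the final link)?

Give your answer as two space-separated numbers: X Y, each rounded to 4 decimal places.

joint[0] = (0.0000, 0.0000)  (base)
link 0: phi[0] = -35 = -35 deg
  cos(-35 deg) = 0.8192, sin(-35 deg) = -0.5736
  joint[1] = (0.0000, 0.0000) + 4.3 * (0.8192, -0.5736) = (0.0000 + 3.5224, 0.0000 + -2.4664) = (3.5224, -2.4664)
link 1: phi[1] = -35 + 175 = 140 deg
  cos(140 deg) = -0.7660, sin(140 deg) = 0.6428
  joint[2] = (3.5224, -2.4664) + 6.8 * (-0.7660, 0.6428) = (3.5224 + -5.2091, -2.4664 + 4.3710) = (-1.6867, 1.9046)
link 2: phi[2] = -35 + 175 + 70 = 210 deg
  cos(210 deg) = -0.8660, sin(210 deg) = -0.5000
  joint[3] = (-1.6867, 1.9046) + 9.5 * (-0.8660, -0.5000) = (-1.6867 + -8.2272, 1.9046 + -4.7500) = (-9.9140, -2.8454)
link 3: phi[3] = -35 + 175 + 70 + 35 = 245 deg
  cos(245 deg) = -0.4226, sin(245 deg) = -0.9063
  joint[4] = (-9.9140, -2.8454) + 3.2 * (-0.4226, -0.9063) = (-9.9140 + -1.3524, -2.8454 + -2.9002) = (-11.2664, -5.7456)
End effector: (-11.2664, -5.7456)

Answer: -11.2664 -5.7456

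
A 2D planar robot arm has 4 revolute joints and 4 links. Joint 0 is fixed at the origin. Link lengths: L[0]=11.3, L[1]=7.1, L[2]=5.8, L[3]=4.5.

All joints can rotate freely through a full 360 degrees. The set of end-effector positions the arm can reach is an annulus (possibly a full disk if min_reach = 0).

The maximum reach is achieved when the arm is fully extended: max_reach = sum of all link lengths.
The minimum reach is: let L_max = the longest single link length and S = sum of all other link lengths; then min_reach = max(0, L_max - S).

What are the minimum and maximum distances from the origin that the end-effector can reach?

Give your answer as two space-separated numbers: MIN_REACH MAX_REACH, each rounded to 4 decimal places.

Answer: 0.0000 28.7000

Derivation:
Link lengths: [11.3, 7.1, 5.8, 4.5]
max_reach = 11.3 + 7.1 + 5.8 + 4.5 = 28.7
L_max = max([11.3, 7.1, 5.8, 4.5]) = 11.3
S (sum of others) = 28.7 - 11.3 = 17.4
min_reach = max(0, 11.3 - 17.4) = max(0, -6.1) = 0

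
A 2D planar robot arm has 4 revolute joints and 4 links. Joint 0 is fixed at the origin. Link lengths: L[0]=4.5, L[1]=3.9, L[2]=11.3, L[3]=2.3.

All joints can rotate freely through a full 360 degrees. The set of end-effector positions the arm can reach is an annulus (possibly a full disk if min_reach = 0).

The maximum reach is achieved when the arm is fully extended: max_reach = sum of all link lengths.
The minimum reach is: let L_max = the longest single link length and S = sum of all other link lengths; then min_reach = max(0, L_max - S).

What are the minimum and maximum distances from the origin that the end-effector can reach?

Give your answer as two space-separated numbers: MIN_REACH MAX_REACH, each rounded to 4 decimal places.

Answer: 0.6000 22.0000

Derivation:
Link lengths: [4.5, 3.9, 11.3, 2.3]
max_reach = 4.5 + 3.9 + 11.3 + 2.3 = 22
L_max = max([4.5, 3.9, 11.3, 2.3]) = 11.3
S (sum of others) = 22 - 11.3 = 10.7
min_reach = max(0, 11.3 - 10.7) = max(0, 0.6) = 0.6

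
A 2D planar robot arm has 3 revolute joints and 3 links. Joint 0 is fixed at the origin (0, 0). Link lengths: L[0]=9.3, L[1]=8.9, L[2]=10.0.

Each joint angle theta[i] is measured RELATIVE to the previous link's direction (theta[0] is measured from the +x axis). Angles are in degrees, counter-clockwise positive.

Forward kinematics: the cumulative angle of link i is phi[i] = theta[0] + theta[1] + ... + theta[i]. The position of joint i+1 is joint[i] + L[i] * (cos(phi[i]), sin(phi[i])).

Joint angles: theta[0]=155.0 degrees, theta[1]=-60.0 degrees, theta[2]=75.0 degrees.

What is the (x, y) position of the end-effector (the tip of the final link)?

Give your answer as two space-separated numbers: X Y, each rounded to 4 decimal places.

Answer: -19.0524 14.5330

Derivation:
joint[0] = (0.0000, 0.0000)  (base)
link 0: phi[0] = 155 = 155 deg
  cos(155 deg) = -0.9063, sin(155 deg) = 0.4226
  joint[1] = (0.0000, 0.0000) + 9.3 * (-0.9063, 0.4226) = (0.0000 + -8.4287, 0.0000 + 3.9303) = (-8.4287, 3.9303)
link 1: phi[1] = 155 + -60 = 95 deg
  cos(95 deg) = -0.0872, sin(95 deg) = 0.9962
  joint[2] = (-8.4287, 3.9303) + 8.9 * (-0.0872, 0.9962) = (-8.4287 + -0.7757, 3.9303 + 8.8661) = (-9.2043, 12.7965)
link 2: phi[2] = 155 + -60 + 75 = 170 deg
  cos(170 deg) = -0.9848, sin(170 deg) = 0.1736
  joint[3] = (-9.2043, 12.7965) + 10 * (-0.9848, 0.1736) = (-9.2043 + -9.8481, 12.7965 + 1.7365) = (-19.0524, 14.5330)
End effector: (-19.0524, 14.5330)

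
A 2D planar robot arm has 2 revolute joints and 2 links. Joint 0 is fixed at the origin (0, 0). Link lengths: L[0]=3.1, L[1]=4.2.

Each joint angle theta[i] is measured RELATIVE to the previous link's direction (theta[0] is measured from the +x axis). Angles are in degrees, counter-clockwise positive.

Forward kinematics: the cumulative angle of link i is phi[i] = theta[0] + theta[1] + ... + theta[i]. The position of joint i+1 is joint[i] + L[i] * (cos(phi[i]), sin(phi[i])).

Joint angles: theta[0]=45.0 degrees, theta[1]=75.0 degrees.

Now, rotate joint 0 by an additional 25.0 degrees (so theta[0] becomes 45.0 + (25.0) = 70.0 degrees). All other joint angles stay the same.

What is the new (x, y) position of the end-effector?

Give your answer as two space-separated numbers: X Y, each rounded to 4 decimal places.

joint[0] = (0.0000, 0.0000)  (base)
link 0: phi[0] = 70 = 70 deg
  cos(70 deg) = 0.3420, sin(70 deg) = 0.9397
  joint[1] = (0.0000, 0.0000) + 3.1 * (0.3420, 0.9397) = (0.0000 + 1.0603, 0.0000 + 2.9130) = (1.0603, 2.9130)
link 1: phi[1] = 70 + 75 = 145 deg
  cos(145 deg) = -0.8192, sin(145 deg) = 0.5736
  joint[2] = (1.0603, 2.9130) + 4.2 * (-0.8192, 0.5736) = (1.0603 + -3.4404, 2.9130 + 2.4090) = (-2.3802, 5.3221)
End effector: (-2.3802, 5.3221)

Answer: -2.3802 5.3221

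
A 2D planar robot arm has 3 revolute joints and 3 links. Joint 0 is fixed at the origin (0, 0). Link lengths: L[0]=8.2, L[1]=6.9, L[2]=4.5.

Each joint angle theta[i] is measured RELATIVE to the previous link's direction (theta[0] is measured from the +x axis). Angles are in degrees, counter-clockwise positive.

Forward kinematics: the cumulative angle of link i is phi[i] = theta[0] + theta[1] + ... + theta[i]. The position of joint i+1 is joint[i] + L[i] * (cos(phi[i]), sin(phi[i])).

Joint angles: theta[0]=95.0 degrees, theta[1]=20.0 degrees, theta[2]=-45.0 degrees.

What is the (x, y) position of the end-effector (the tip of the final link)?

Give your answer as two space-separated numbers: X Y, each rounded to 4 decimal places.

joint[0] = (0.0000, 0.0000)  (base)
link 0: phi[0] = 95 = 95 deg
  cos(95 deg) = -0.0872, sin(95 deg) = 0.9962
  joint[1] = (0.0000, 0.0000) + 8.2 * (-0.0872, 0.9962) = (0.0000 + -0.7147, 0.0000 + 8.1688) = (-0.7147, 8.1688)
link 1: phi[1] = 95 + 20 = 115 deg
  cos(115 deg) = -0.4226, sin(115 deg) = 0.9063
  joint[2] = (-0.7147, 8.1688) + 6.9 * (-0.4226, 0.9063) = (-0.7147 + -2.9161, 8.1688 + 6.2535) = (-3.6307, 14.4223)
link 2: phi[2] = 95 + 20 + -45 = 70 deg
  cos(70 deg) = 0.3420, sin(70 deg) = 0.9397
  joint[3] = (-3.6307, 14.4223) + 4.5 * (0.3420, 0.9397) = (-3.6307 + 1.5391, 14.4223 + 4.2286) = (-2.0917, 18.6509)
End effector: (-2.0917, 18.6509)

Answer: -2.0917 18.6509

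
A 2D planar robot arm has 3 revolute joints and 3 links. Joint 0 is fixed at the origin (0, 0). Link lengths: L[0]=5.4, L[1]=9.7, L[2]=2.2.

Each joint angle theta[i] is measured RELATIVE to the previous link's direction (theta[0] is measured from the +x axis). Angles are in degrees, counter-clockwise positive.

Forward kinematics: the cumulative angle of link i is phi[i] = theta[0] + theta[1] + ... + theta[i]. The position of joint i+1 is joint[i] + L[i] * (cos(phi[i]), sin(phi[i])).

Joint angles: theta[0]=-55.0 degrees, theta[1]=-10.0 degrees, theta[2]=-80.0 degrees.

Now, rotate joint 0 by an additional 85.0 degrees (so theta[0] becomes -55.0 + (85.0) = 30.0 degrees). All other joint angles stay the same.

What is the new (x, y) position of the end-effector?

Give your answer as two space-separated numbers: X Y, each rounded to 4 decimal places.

joint[0] = (0.0000, 0.0000)  (base)
link 0: phi[0] = 30 = 30 deg
  cos(30 deg) = 0.8660, sin(30 deg) = 0.5000
  joint[1] = (0.0000, 0.0000) + 5.4 * (0.8660, 0.5000) = (0.0000 + 4.6765, 0.0000 + 2.7000) = (4.6765, 2.7000)
link 1: phi[1] = 30 + -10 = 20 deg
  cos(20 deg) = 0.9397, sin(20 deg) = 0.3420
  joint[2] = (4.6765, 2.7000) + 9.7 * (0.9397, 0.3420) = (4.6765 + 9.1150, 2.7000 + 3.3176) = (13.7916, 6.0176)
link 2: phi[2] = 30 + -10 + -80 = -60 deg
  cos(-60 deg) = 0.5000, sin(-60 deg) = -0.8660
  joint[3] = (13.7916, 6.0176) + 2.2 * (0.5000, -0.8660) = (13.7916 + 1.1000, 6.0176 + -1.9053) = (14.8916, 4.1123)
End effector: (14.8916, 4.1123)

Answer: 14.8916 4.1123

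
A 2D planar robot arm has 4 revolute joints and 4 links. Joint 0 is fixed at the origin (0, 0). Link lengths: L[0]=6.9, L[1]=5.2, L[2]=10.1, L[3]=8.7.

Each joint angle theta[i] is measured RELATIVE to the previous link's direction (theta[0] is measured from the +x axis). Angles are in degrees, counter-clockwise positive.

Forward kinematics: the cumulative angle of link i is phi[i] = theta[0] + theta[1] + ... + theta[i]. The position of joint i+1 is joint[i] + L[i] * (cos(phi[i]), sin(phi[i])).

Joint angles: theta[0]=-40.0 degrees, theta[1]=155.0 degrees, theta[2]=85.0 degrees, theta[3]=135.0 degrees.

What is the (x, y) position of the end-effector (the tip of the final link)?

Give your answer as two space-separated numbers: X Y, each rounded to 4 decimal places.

joint[0] = (0.0000, 0.0000)  (base)
link 0: phi[0] = -40 = -40 deg
  cos(-40 deg) = 0.7660, sin(-40 deg) = -0.6428
  joint[1] = (0.0000, 0.0000) + 6.9 * (0.7660, -0.6428) = (0.0000 + 5.2857, 0.0000 + -4.4352) = (5.2857, -4.4352)
link 1: phi[1] = -40 + 155 = 115 deg
  cos(115 deg) = -0.4226, sin(115 deg) = 0.9063
  joint[2] = (5.2857, -4.4352) + 5.2 * (-0.4226, 0.9063) = (5.2857 + -2.1976, -4.4352 + 4.7128) = (3.0881, 0.2776)
link 2: phi[2] = -40 + 155 + 85 = 200 deg
  cos(200 deg) = -0.9397, sin(200 deg) = -0.3420
  joint[3] = (3.0881, 0.2776) + 10.1 * (-0.9397, -0.3420) = (3.0881 + -9.4909, 0.2776 + -3.4544) = (-6.4028, -3.1768)
link 3: phi[3] = -40 + 155 + 85 + 135 = 335 deg
  cos(335 deg) = 0.9063, sin(335 deg) = -0.4226
  joint[4] = (-6.4028, -3.1768) + 8.7 * (0.9063, -0.4226) = (-6.4028 + 7.8849, -3.1768 + -3.6768) = (1.4821, -6.8536)
End effector: (1.4821, -6.8536)

Answer: 1.4821 -6.8536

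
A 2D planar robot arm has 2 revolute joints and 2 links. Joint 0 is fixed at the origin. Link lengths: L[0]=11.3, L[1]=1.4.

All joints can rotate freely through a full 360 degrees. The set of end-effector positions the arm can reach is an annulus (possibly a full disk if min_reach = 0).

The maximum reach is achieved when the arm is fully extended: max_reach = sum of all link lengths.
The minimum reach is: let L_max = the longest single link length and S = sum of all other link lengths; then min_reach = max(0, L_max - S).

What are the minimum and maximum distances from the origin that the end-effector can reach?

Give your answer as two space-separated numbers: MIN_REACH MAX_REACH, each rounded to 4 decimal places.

Answer: 9.9000 12.7000

Derivation:
Link lengths: [11.3, 1.4]
max_reach = 11.3 + 1.4 = 12.7
L_max = max([11.3, 1.4]) = 11.3
S (sum of others) = 12.7 - 11.3 = 1.4
min_reach = max(0, 11.3 - 1.4) = max(0, 9.9) = 9.9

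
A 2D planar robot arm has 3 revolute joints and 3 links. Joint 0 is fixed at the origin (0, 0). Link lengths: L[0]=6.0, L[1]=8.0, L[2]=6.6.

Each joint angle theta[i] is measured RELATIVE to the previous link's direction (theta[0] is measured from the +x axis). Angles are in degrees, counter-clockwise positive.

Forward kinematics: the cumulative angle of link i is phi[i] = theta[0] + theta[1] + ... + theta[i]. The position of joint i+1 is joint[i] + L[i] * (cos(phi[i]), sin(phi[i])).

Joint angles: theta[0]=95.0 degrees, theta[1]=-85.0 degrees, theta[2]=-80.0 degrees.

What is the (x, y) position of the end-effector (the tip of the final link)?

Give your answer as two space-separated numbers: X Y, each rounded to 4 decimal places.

Answer: 9.6129 1.1644

Derivation:
joint[0] = (0.0000, 0.0000)  (base)
link 0: phi[0] = 95 = 95 deg
  cos(95 deg) = -0.0872, sin(95 deg) = 0.9962
  joint[1] = (0.0000, 0.0000) + 6 * (-0.0872, 0.9962) = (0.0000 + -0.5229, 0.0000 + 5.9772) = (-0.5229, 5.9772)
link 1: phi[1] = 95 + -85 = 10 deg
  cos(10 deg) = 0.9848, sin(10 deg) = 0.1736
  joint[2] = (-0.5229, 5.9772) + 8 * (0.9848, 0.1736) = (-0.5229 + 7.8785, 5.9772 + 1.3892) = (7.3555, 7.3664)
link 2: phi[2] = 95 + -85 + -80 = -70 deg
  cos(-70 deg) = 0.3420, sin(-70 deg) = -0.9397
  joint[3] = (7.3555, 7.3664) + 6.6 * (0.3420, -0.9397) = (7.3555 + 2.2573, 7.3664 + -6.2020) = (9.6129, 1.1644)
End effector: (9.6129, 1.1644)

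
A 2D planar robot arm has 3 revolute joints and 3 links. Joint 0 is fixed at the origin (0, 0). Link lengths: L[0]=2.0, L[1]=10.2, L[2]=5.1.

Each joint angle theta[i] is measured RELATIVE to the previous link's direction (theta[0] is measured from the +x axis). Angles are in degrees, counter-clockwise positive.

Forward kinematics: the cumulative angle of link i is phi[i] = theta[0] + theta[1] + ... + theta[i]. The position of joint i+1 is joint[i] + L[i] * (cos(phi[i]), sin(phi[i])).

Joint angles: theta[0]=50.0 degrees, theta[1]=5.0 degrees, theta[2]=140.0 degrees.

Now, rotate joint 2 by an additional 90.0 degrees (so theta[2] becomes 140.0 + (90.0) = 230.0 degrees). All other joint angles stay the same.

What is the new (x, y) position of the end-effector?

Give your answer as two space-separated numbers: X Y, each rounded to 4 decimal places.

Answer: 8.4560 4.9612

Derivation:
joint[0] = (0.0000, 0.0000)  (base)
link 0: phi[0] = 50 = 50 deg
  cos(50 deg) = 0.6428, sin(50 deg) = 0.7660
  joint[1] = (0.0000, 0.0000) + 2 * (0.6428, 0.7660) = (0.0000 + 1.2856, 0.0000 + 1.5321) = (1.2856, 1.5321)
link 1: phi[1] = 50 + 5 = 55 deg
  cos(55 deg) = 0.5736, sin(55 deg) = 0.8192
  joint[2] = (1.2856, 1.5321) + 10.2 * (0.5736, 0.8192) = (1.2856 + 5.8505, 1.5321 + 8.3554) = (7.1361, 9.8874)
link 2: phi[2] = 50 + 5 + 230 = 285 deg
  cos(285 deg) = 0.2588, sin(285 deg) = -0.9659
  joint[3] = (7.1361, 9.8874) + 5.1 * (0.2588, -0.9659) = (7.1361 + 1.3200, 9.8874 + -4.9262) = (8.4560, 4.9612)
End effector: (8.4560, 4.9612)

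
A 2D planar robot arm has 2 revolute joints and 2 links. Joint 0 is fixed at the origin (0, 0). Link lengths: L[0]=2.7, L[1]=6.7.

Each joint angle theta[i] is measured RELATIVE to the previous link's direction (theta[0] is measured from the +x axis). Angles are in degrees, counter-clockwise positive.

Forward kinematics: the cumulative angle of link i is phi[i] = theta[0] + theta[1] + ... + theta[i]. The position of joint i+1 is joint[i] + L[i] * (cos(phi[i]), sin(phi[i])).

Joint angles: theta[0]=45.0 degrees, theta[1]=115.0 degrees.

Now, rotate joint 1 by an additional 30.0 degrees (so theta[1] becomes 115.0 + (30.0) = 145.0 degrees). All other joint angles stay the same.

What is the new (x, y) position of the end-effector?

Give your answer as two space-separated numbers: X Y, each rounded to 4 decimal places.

joint[0] = (0.0000, 0.0000)  (base)
link 0: phi[0] = 45 = 45 deg
  cos(45 deg) = 0.7071, sin(45 deg) = 0.7071
  joint[1] = (0.0000, 0.0000) + 2.7 * (0.7071, 0.7071) = (0.0000 + 1.9092, 0.0000 + 1.9092) = (1.9092, 1.9092)
link 1: phi[1] = 45 + 145 = 190 deg
  cos(190 deg) = -0.9848, sin(190 deg) = -0.1736
  joint[2] = (1.9092, 1.9092) + 6.7 * (-0.9848, -0.1736) = (1.9092 + -6.5982, 1.9092 + -1.1634) = (-4.6890, 0.7457)
End effector: (-4.6890, 0.7457)

Answer: -4.6890 0.7457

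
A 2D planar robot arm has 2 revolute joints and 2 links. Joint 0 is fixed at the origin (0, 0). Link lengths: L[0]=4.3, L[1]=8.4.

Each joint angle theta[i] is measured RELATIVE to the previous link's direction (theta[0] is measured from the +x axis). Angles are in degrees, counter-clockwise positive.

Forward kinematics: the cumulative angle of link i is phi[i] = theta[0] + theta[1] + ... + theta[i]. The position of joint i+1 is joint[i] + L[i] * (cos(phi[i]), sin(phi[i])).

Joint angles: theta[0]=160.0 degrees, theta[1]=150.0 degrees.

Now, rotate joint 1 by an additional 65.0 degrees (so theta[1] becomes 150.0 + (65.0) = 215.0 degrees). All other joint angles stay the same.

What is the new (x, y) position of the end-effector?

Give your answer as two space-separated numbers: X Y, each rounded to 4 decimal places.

Answer: 4.0731 3.6448

Derivation:
joint[0] = (0.0000, 0.0000)  (base)
link 0: phi[0] = 160 = 160 deg
  cos(160 deg) = -0.9397, sin(160 deg) = 0.3420
  joint[1] = (0.0000, 0.0000) + 4.3 * (-0.9397, 0.3420) = (0.0000 + -4.0407, 0.0000 + 1.4707) = (-4.0407, 1.4707)
link 1: phi[1] = 160 + 215 = 375 deg
  cos(375 deg) = 0.9659, sin(375 deg) = 0.2588
  joint[2] = (-4.0407, 1.4707) + 8.4 * (0.9659, 0.2588) = (-4.0407 + 8.1138, 1.4707 + 2.1741) = (4.0731, 3.6448)
End effector: (4.0731, 3.6448)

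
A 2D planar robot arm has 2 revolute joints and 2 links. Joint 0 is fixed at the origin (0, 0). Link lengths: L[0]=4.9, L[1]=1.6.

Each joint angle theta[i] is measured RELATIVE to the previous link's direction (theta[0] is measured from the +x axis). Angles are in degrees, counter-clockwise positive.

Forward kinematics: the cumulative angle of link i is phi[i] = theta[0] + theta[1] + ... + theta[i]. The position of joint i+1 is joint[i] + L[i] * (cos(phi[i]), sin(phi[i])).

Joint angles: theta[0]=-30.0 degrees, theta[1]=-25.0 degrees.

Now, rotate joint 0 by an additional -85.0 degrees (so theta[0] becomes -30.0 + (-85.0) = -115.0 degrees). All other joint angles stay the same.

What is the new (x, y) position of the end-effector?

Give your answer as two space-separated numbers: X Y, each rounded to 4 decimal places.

joint[0] = (0.0000, 0.0000)  (base)
link 0: phi[0] = -115 = -115 deg
  cos(-115 deg) = -0.4226, sin(-115 deg) = -0.9063
  joint[1] = (0.0000, 0.0000) + 4.9 * (-0.4226, -0.9063) = (0.0000 + -2.0708, 0.0000 + -4.4409) = (-2.0708, -4.4409)
link 1: phi[1] = -115 + -25 = -140 deg
  cos(-140 deg) = -0.7660, sin(-140 deg) = -0.6428
  joint[2] = (-2.0708, -4.4409) + 1.6 * (-0.7660, -0.6428) = (-2.0708 + -1.2257, -4.4409 + -1.0285) = (-3.2965, -5.4694)
End effector: (-3.2965, -5.4694)

Answer: -3.2965 -5.4694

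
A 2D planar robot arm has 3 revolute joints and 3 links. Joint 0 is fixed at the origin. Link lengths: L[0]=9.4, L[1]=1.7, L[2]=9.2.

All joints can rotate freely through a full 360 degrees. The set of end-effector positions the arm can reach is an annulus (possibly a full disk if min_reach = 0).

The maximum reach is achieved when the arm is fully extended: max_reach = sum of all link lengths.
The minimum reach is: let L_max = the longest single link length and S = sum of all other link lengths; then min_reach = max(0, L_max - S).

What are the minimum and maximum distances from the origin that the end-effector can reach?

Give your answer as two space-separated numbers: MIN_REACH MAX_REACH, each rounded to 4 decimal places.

Link lengths: [9.4, 1.7, 9.2]
max_reach = 9.4 + 1.7 + 9.2 = 20.3
L_max = max([9.4, 1.7, 9.2]) = 9.4
S (sum of others) = 20.3 - 9.4 = 10.9
min_reach = max(0, 9.4 - 10.9) = max(0, -1.5) = 0

Answer: 0.0000 20.3000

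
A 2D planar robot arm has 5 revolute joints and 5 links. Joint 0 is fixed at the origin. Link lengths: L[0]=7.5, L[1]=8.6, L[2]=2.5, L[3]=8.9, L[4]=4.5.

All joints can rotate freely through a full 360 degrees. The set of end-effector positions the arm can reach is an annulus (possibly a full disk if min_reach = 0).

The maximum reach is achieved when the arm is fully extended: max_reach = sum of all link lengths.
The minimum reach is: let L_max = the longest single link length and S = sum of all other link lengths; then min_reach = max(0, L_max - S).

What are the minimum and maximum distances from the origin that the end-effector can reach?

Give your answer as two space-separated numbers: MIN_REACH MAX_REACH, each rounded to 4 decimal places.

Link lengths: [7.5, 8.6, 2.5, 8.9, 4.5]
max_reach = 7.5 + 8.6 + 2.5 + 8.9 + 4.5 = 32
L_max = max([7.5, 8.6, 2.5, 8.9, 4.5]) = 8.9
S (sum of others) = 32 - 8.9 = 23.1
min_reach = max(0, 8.9 - 23.1) = max(0, -14.2) = 0

Answer: 0.0000 32.0000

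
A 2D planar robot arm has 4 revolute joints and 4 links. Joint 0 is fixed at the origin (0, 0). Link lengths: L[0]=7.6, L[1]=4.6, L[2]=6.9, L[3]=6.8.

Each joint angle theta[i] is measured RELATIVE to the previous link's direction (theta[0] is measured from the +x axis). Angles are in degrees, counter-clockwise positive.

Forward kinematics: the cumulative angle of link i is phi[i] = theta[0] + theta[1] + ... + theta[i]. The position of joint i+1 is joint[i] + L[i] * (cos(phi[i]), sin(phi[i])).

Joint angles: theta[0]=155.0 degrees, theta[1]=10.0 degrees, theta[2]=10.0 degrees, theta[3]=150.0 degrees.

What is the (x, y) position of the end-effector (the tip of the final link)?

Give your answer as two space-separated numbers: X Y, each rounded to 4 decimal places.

joint[0] = (0.0000, 0.0000)  (base)
link 0: phi[0] = 155 = 155 deg
  cos(155 deg) = -0.9063, sin(155 deg) = 0.4226
  joint[1] = (0.0000, 0.0000) + 7.6 * (-0.9063, 0.4226) = (0.0000 + -6.8879, 0.0000 + 3.2119) = (-6.8879, 3.2119)
link 1: phi[1] = 155 + 10 = 165 deg
  cos(165 deg) = -0.9659, sin(165 deg) = 0.2588
  joint[2] = (-6.8879, 3.2119) + 4.6 * (-0.9659, 0.2588) = (-6.8879 + -4.4433, 3.2119 + 1.1906) = (-11.3312, 4.4025)
link 2: phi[2] = 155 + 10 + 10 = 175 deg
  cos(175 deg) = -0.9962, sin(175 deg) = 0.0872
  joint[3] = (-11.3312, 4.4025) + 6.9 * (-0.9962, 0.0872) = (-11.3312 + -6.8737, 4.4025 + 0.6014) = (-18.2049, 5.0038)
link 3: phi[3] = 155 + 10 + 10 + 150 = 325 deg
  cos(325 deg) = 0.8192, sin(325 deg) = -0.5736
  joint[4] = (-18.2049, 5.0038) + 6.8 * (0.8192, -0.5736) = (-18.2049 + 5.5702, 5.0038 + -3.9003) = (-12.6347, 1.1035)
End effector: (-12.6347, 1.1035)

Answer: -12.6347 1.1035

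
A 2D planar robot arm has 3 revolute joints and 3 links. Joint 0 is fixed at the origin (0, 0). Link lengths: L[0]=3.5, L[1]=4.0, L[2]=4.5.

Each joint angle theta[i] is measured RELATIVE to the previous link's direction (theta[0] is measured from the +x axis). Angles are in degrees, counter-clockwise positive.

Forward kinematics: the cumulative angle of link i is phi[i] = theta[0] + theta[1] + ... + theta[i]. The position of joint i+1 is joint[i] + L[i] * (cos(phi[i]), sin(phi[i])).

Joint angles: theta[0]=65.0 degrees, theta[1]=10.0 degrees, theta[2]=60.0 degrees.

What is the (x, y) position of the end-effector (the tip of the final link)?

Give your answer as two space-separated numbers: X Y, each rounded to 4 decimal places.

joint[0] = (0.0000, 0.0000)  (base)
link 0: phi[0] = 65 = 65 deg
  cos(65 deg) = 0.4226, sin(65 deg) = 0.9063
  joint[1] = (0.0000, 0.0000) + 3.5 * (0.4226, 0.9063) = (0.0000 + 1.4792, 0.0000 + 3.1721) = (1.4792, 3.1721)
link 1: phi[1] = 65 + 10 = 75 deg
  cos(75 deg) = 0.2588, sin(75 deg) = 0.9659
  joint[2] = (1.4792, 3.1721) + 4 * (0.2588, 0.9659) = (1.4792 + 1.0353, 3.1721 + 3.8637) = (2.5144, 7.0358)
link 2: phi[2] = 65 + 10 + 60 = 135 deg
  cos(135 deg) = -0.7071, sin(135 deg) = 0.7071
  joint[3] = (2.5144, 7.0358) + 4.5 * (-0.7071, 0.7071) = (2.5144 + -3.1820, 7.0358 + 3.1820) = (-0.6675, 10.2178)
End effector: (-0.6675, 10.2178)

Answer: -0.6675 10.2178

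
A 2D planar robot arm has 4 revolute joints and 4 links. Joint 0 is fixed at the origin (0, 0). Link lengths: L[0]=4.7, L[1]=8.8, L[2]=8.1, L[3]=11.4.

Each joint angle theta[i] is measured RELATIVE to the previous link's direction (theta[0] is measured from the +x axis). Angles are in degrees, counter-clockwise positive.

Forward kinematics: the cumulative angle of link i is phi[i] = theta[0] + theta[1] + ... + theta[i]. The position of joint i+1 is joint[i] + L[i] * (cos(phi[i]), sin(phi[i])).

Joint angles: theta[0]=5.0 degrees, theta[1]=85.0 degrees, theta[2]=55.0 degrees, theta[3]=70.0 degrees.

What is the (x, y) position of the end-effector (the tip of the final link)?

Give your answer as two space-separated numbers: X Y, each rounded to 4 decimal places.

joint[0] = (0.0000, 0.0000)  (base)
link 0: phi[0] = 5 = 5 deg
  cos(5 deg) = 0.9962, sin(5 deg) = 0.0872
  joint[1] = (0.0000, 0.0000) + 4.7 * (0.9962, 0.0872) = (0.0000 + 4.6821, 0.0000 + 0.4096) = (4.6821, 0.4096)
link 1: phi[1] = 5 + 85 = 90 deg
  cos(90 deg) = 0.0000, sin(90 deg) = 1.0000
  joint[2] = (4.6821, 0.4096) + 8.8 * (0.0000, 1.0000) = (4.6821 + 0.0000, 0.4096 + 8.8000) = (4.6821, 9.2096)
link 2: phi[2] = 5 + 85 + 55 = 145 deg
  cos(145 deg) = -0.8192, sin(145 deg) = 0.5736
  joint[3] = (4.6821, 9.2096) + 8.1 * (-0.8192, 0.5736) = (4.6821 + -6.6351, 9.2096 + 4.6460) = (-1.9530, 13.8556)
link 3: phi[3] = 5 + 85 + 55 + 70 = 215 deg
  cos(215 deg) = -0.8192, sin(215 deg) = -0.5736
  joint[4] = (-1.9530, 13.8556) + 11.4 * (-0.8192, -0.5736) = (-1.9530 + -9.3383, 13.8556 + -6.5388) = (-11.2913, 7.3168)
End effector: (-11.2913, 7.3168)

Answer: -11.2913 7.3168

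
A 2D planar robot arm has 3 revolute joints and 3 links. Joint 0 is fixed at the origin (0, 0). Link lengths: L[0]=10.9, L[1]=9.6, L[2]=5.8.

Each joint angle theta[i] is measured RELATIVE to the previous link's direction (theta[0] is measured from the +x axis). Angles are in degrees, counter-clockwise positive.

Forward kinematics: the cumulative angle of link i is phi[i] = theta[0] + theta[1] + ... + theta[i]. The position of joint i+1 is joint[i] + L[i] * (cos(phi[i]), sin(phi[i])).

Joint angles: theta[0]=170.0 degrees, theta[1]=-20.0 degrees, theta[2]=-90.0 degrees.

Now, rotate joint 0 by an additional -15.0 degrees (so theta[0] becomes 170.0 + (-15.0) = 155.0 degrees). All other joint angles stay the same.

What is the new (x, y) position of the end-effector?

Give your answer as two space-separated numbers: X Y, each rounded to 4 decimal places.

joint[0] = (0.0000, 0.0000)  (base)
link 0: phi[0] = 155 = 155 deg
  cos(155 deg) = -0.9063, sin(155 deg) = 0.4226
  joint[1] = (0.0000, 0.0000) + 10.9 * (-0.9063, 0.4226) = (0.0000 + -9.8788, 0.0000 + 4.6065) = (-9.8788, 4.6065)
link 1: phi[1] = 155 + -20 = 135 deg
  cos(135 deg) = -0.7071, sin(135 deg) = 0.7071
  joint[2] = (-9.8788, 4.6065) + 9.6 * (-0.7071, 0.7071) = (-9.8788 + -6.7882, 4.6065 + 6.7882) = (-16.6670, 11.3948)
link 2: phi[2] = 155 + -20 + -90 = 45 deg
  cos(45 deg) = 0.7071, sin(45 deg) = 0.7071
  joint[3] = (-16.6670, 11.3948) + 5.8 * (0.7071, 0.7071) = (-16.6670 + 4.1012, 11.3948 + 4.1012) = (-12.5658, 15.4960)
End effector: (-12.5658, 15.4960)

Answer: -12.5658 15.4960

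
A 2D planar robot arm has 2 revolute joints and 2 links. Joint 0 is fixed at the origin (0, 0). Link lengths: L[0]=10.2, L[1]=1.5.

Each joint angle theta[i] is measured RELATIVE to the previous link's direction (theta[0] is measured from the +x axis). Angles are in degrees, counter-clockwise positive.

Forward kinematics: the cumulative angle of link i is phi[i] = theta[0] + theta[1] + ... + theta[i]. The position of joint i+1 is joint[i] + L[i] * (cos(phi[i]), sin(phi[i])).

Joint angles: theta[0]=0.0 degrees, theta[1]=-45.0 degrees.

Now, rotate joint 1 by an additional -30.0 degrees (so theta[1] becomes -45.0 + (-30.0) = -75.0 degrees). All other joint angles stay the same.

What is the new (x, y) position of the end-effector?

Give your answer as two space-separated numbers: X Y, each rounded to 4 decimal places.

Answer: 10.5882 -1.4489

Derivation:
joint[0] = (0.0000, 0.0000)  (base)
link 0: phi[0] = 0 = 0 deg
  cos(0 deg) = 1.0000, sin(0 deg) = 0.0000
  joint[1] = (0.0000, 0.0000) + 10.2 * (1.0000, 0.0000) = (0.0000 + 10.2000, 0.0000 + 0.0000) = (10.2000, 0.0000)
link 1: phi[1] = 0 + -75 = -75 deg
  cos(-75 deg) = 0.2588, sin(-75 deg) = -0.9659
  joint[2] = (10.2000, 0.0000) + 1.5 * (0.2588, -0.9659) = (10.2000 + 0.3882, 0.0000 + -1.4489) = (10.5882, -1.4489)
End effector: (10.5882, -1.4489)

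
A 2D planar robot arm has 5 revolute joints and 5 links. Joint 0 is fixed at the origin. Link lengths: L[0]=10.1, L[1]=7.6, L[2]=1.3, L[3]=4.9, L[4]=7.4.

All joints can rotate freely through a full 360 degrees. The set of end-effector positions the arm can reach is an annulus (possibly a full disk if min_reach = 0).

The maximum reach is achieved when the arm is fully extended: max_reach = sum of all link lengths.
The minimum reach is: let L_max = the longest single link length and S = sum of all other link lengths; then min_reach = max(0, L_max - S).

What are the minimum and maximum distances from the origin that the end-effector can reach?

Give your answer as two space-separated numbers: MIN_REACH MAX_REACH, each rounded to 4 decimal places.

Answer: 0.0000 31.3000

Derivation:
Link lengths: [10.1, 7.6, 1.3, 4.9, 7.4]
max_reach = 10.1 + 7.6 + 1.3 + 4.9 + 7.4 = 31.3
L_max = max([10.1, 7.6, 1.3, 4.9, 7.4]) = 10.1
S (sum of others) = 31.3 - 10.1 = 21.2
min_reach = max(0, 10.1 - 21.2) = max(0, -11.1) = 0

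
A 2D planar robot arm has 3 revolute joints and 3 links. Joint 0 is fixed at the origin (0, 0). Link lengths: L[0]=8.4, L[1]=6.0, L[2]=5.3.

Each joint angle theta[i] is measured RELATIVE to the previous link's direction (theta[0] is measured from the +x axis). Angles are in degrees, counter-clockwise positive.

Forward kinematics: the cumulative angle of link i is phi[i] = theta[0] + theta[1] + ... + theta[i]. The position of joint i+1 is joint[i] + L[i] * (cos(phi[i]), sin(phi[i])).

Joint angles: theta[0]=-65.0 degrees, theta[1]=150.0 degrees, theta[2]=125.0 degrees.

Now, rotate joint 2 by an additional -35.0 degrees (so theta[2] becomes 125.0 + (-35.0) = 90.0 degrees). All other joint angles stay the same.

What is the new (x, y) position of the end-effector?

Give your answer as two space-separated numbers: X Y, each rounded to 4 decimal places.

joint[0] = (0.0000, 0.0000)  (base)
link 0: phi[0] = -65 = -65 deg
  cos(-65 deg) = 0.4226, sin(-65 deg) = -0.9063
  joint[1] = (0.0000, 0.0000) + 8.4 * (0.4226, -0.9063) = (0.0000 + 3.5500, 0.0000 + -7.6130) = (3.5500, -7.6130)
link 1: phi[1] = -65 + 150 = 85 deg
  cos(85 deg) = 0.0872, sin(85 deg) = 0.9962
  joint[2] = (3.5500, -7.6130) + 6 * (0.0872, 0.9962) = (3.5500 + 0.5229, -7.6130 + 5.9772) = (4.0729, -1.6358)
link 2: phi[2] = -65 + 150 + 90 = 175 deg
  cos(175 deg) = -0.9962, sin(175 deg) = 0.0872
  joint[3] = (4.0729, -1.6358) + 5.3 * (-0.9962, 0.0872) = (4.0729 + -5.2798, -1.6358 + 0.4619) = (-1.2069, -1.1739)
End effector: (-1.2069, -1.1739)

Answer: -1.2069 -1.1739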